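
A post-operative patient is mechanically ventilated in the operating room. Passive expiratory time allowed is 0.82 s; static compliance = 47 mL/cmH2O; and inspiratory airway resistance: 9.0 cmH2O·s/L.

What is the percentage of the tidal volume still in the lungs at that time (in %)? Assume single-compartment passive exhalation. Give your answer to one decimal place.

τ = R × C = 9.0 × 47 mL/cmH2O = 9.0 × 0.047 L/cmH2O = 0.423 s.
Passive exhalation: V(t)/V₀ = e^(−t/τ) = e^(−0.82/0.423) = 0.1439.
Fraction remaining = 0.1439 → 14.39%.

14.4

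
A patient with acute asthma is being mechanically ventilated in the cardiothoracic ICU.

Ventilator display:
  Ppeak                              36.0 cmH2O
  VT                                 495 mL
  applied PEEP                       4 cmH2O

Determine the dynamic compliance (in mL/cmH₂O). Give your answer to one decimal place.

Dynamic compliance = Vt / (PIP − PEEP) = 495 / (36.0 − 4) = 495 / 32.0 = 15.469 mL/cmH2O.

15.5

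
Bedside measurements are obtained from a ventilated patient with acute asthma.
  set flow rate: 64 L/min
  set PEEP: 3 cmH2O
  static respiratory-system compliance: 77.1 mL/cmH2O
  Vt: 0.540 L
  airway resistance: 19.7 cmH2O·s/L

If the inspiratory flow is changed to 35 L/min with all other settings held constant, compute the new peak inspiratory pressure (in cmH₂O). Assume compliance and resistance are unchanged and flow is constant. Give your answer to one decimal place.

Flow: 64 L/min ÷ 60 = 1.0667 L/s.
New flow: 35 L/min ÷ 60 = 0.5833 L/s.
PIP = Vt/C + R·V̇ + PEEP (constant-flow equation of motion).
Only the resistive term changes: ΔPIP = R × ΔV̇ = 19.7 × (0.5833 − 1.0667) = 19.7 × -0.4834 = -9.523 cmH2O.
Original PIP = 540/77.1 + 19.7×1.0667 + 3 = 31.018 cmH2O; new PIP = 31.018 + (-9.523) = 21.495 cmH2O.

21.5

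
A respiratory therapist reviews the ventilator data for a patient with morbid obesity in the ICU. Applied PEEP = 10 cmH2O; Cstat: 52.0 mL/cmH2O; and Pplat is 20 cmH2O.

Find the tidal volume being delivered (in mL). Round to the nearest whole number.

520

Vt = Cstat × (Pplat − PEEP) = 52.0 × (20 − 10) = 52.0 × 10.0 = 520.0 mL.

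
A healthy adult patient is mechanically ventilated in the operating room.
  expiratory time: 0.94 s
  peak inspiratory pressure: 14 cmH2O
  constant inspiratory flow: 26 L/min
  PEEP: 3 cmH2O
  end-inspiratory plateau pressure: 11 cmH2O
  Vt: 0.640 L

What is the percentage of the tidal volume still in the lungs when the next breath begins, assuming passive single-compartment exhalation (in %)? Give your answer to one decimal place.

18.3

Flow: 26 L/min ÷ 60 = 0.4333 L/s.
R = (PIP − Pplat)/V̇ = (14 − 11) / 0.4333 = 3.0/0.4333 = 6.924 cmH2O·s/L.
C = Vt/(Pplat − PEEP) = 640.0 / (11 − 3) = 640.0/8.0 = 80.0 mL/cmH2O.
τ = R × C = 6.924 × 0.08 L/cmH2O = 0.5539 s.
Fraction remaining at end-expiration = e^(−Te/τ) = e^(−0.94/0.5539) = 0.1832 → 18.32%.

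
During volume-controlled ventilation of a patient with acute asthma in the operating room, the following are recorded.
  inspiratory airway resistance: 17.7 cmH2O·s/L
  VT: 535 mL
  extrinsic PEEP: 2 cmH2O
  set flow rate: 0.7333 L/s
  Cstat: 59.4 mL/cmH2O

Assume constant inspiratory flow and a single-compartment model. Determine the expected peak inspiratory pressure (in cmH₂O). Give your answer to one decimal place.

Equation of motion (constant flow): PIP = Vt/C + R·V̇ + PEEP.
PIP = 535/59.4 + 17.7×0.7333 + 2 = 9.007 + 12.979 + 2 = 23.986 cmH2O.

24.0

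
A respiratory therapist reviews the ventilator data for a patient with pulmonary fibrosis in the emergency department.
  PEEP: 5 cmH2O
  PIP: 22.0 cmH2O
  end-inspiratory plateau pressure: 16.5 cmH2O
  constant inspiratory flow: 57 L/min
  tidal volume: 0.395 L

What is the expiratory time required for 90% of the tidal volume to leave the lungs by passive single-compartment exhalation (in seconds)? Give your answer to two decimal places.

0.46

Flow: 57 L/min ÷ 60 = 0.95 L/s.
R = (PIP − Pplat)/V̇ = (22.0 − 16.5) / 0.95 = 5.5/0.95 = 5.789 cmH2O·s/L.
C = Vt/(Pplat − PEEP) = 395.0 / (16.5 − 5) = 395.0/11.5 = 34.348 mL/cmH2O.
τ = R × C = 5.789 × 0.03435 L/cmH2O = 0.1989 s.
t = −τ·ln(1 − 0.90) = −0.1989·ln(0.1) = 0.458 s.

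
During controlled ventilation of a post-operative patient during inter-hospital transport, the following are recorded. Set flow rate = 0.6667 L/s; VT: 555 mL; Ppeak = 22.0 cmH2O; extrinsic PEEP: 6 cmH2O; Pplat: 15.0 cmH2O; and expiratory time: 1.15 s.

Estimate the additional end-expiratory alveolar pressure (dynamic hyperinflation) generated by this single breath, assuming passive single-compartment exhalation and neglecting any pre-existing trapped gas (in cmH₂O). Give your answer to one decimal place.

1.5

R = (PIP − Pplat)/V̇ = (22.0 − 15.0) / 0.6667 = 7.0/0.6667 = 10.499 cmH2O·s/L.
C = Vt/(Pplat − PEEP) = 555.0 / (15.0 − 6) = 555.0/9.0 = 61.667 mL/cmH2O.
τ = R × C = 10.499 × 0.06167 L/cmH2O = 0.6475 s.
Fraction remaining = e^(−Te/τ) = e^(−1.15/0.6475) = 0.1693; trapped volume = 555.0 × 0.1693 = 93.962 mL.
Additional alveolar pressure from trapping ≈ V_trapped / C = 93.962 / 61.667 = 1.524 cmH2O.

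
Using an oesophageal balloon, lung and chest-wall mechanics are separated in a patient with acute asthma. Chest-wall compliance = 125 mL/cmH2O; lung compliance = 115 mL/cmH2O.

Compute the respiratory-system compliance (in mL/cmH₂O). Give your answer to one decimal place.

Lung and chest wall are elastances in series: 1/Crs = 1/CL + 1/Ccw.
1/Crs = 1/115 + 1/125 = 0.0167.
Crs = 59.88 mL/cmH2O.

59.9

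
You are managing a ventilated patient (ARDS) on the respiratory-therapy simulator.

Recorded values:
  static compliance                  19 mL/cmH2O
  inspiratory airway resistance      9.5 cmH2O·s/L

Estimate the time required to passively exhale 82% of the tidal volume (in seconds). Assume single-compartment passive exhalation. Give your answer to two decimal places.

τ = R × C = 9.5 × 19 mL/cmH2O = 9.5 × 0.019 L/cmH2O = 0.1805 s.
Exhaled fraction f = 1 − e^(−t/τ) → t = −τ·ln(1 − f) = −0.1805·ln(0.18) = 0.3095 s.

0.31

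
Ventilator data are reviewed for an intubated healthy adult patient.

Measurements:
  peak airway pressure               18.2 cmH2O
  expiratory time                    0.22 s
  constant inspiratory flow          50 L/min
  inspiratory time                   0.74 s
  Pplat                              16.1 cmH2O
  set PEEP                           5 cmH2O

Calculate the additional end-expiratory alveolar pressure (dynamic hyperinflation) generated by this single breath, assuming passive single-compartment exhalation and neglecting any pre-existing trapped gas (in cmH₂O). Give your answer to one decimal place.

2.3

Flow: 50 L/min ÷ 60 = 0.8333 L/s.
Vt = flow × Ti = 0.8333 L/s × 0.74 s × 1000 mL/L = 616.64 mL.
R = (PIP − Pplat)/V̇ = (18.2 − 16.1) / 0.8333 = 2.1/0.8333 = 2.52 cmH2O·s/L.
C = Vt/(Pplat − PEEP) = 616.64 / (16.1 − 5) = 616.64/11.1 = 55.553 mL/cmH2O.
τ = R × C = 2.52 × 0.05555 L/cmH2O = 0.14 s.
Fraction remaining = e^(−Te/τ) = e^(−0.22/0.14) = 0.2077; trapped volume = 616.64 × 0.2077 = 128.08 mL.
Additional alveolar pressure from trapping ≈ V_trapped / C = 128.08 / 55.553 = 2.306 cmH2O.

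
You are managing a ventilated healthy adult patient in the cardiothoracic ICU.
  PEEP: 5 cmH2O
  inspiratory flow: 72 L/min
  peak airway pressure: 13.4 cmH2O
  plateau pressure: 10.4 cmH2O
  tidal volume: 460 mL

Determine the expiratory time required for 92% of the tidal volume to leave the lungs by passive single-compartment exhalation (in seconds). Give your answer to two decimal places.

0.54

Flow: 72 L/min ÷ 60 = 1.2 L/s.
R = (PIP − Pplat)/V̇ = (13.4 − 10.4) / 1.2 = 3.0/1.2 = 2.5 cmH2O·s/L.
C = Vt/(Pplat − PEEP) = 460.0 / (10.4 − 5) = 460.0/5.4 = 85.185 mL/cmH2O.
τ = R × C = 2.5 × 0.08519 L/cmH2O = 0.213 s.
t = −τ·ln(1 − 0.92) = −0.213·ln(0.08) = 0.538 s.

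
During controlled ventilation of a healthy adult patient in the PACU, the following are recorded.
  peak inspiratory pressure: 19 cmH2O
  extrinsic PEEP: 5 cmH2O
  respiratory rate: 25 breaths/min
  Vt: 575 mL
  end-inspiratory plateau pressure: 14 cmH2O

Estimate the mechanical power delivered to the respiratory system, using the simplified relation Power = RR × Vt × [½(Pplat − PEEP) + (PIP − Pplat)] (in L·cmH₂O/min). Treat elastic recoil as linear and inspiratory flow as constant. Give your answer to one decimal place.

136.6

Per-breath work = Vt × [½(Pplat−PEEP) + (PIP−Pplat)] = 0.575 × [0.5×9.0 + 5.0] = 0.575 × 9.5 = 5.463 L·cmH2O.
Power = 25 × 5.463 = 136.58 L·cmH2O/min.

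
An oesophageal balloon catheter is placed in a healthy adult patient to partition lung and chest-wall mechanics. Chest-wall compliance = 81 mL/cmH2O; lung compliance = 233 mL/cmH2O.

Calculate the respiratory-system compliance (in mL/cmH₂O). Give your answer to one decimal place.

60.1

Lung and chest wall are elastances in series: 1/Crs = 1/CL + 1/Ccw.
1/Crs = 1/233 + 1/81 = 0.01664.
Crs = 60.096 mL/cmH2O.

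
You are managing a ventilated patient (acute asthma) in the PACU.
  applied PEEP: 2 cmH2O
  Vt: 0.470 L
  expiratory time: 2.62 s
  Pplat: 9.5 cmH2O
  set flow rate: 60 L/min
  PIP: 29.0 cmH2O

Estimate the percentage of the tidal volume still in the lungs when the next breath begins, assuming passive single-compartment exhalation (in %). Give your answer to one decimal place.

11.7

Flow: 60 L/min ÷ 60 = 1 L/s.
R = (PIP − Pplat)/V̇ = (29.0 − 9.5) / 1 = 19.5/1 = 19.5 cmH2O·s/L.
C = Vt/(Pplat − PEEP) = 470.0 / (9.5 − 2) = 470.0/7.5 = 62.667 mL/cmH2O.
τ = R × C = 19.5 × 0.06267 L/cmH2O = 1.222 s.
Fraction remaining at end-expiration = e^(−Te/τ) = e^(−2.62/1.222) = 0.1172 → 11.72%.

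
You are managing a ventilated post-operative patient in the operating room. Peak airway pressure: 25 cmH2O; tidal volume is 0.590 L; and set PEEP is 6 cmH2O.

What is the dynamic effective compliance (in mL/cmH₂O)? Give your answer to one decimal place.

31.1

Dynamic compliance = Vt / (PIP − PEEP) = 590 / (25 − 6) = 590 / 19.0 = 31.053 mL/cmH2O.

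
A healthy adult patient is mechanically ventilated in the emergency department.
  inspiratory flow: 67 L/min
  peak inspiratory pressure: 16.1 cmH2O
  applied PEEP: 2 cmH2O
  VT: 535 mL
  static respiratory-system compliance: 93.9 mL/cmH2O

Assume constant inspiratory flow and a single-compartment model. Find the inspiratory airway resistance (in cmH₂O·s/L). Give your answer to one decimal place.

7.5

Flow: 67 L/min ÷ 60 = 1.1167 L/s.
Equation of motion (constant flow): PIP = Vt/C + R·V̇ + PEEP.
R·V̇ = PIP − Vt/C − PEEP = 16.1 − 535/93.9 − 2 = 16.1 − 5.698 − 2 = 8.402 cmH2O.
R = 8.402 / 1.1167 = 7.524 cmH2O·s/L.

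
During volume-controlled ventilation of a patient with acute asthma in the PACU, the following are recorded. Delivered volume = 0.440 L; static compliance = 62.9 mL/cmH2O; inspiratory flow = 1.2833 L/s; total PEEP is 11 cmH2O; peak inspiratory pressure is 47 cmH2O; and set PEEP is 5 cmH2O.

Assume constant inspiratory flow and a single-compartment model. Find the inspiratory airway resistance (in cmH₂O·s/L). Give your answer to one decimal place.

Total PEEP = 11 cmH2O (set 5 + intrinsic 6); this is the baseline alveolar pressure.
Equation of motion (constant flow): PIP = Vt/C + R·V̇ + PEEP.
R·V̇ = PIP − Vt/C − PEEP = 47 − 440/62.9 − 11 = 47 − 6.995 − 11 = 29.005 cmH2O.
R = 29.005 / 1.2833 = 22.602 cmH2O·s/L.

22.6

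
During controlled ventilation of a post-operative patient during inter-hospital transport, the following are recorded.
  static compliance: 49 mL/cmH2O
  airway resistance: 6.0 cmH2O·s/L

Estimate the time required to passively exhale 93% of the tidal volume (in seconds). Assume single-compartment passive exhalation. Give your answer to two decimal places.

τ = R × C = 6.0 × 49 mL/cmH2O = 6.0 × 0.049 L/cmH2O = 0.294 s.
Exhaled fraction f = 1 − e^(−t/τ) → t = −τ·ln(1 − f) = −0.294·ln(0.07) = 0.7818 s.

0.78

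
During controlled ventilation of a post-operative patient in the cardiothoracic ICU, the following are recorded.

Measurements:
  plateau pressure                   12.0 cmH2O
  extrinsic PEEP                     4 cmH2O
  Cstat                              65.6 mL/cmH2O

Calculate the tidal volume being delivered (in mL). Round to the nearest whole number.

525

Vt = Cstat × (Pplat − PEEP) = 65.6 × (12.0 − 4) = 65.6 × 8.0 = 524.8 mL.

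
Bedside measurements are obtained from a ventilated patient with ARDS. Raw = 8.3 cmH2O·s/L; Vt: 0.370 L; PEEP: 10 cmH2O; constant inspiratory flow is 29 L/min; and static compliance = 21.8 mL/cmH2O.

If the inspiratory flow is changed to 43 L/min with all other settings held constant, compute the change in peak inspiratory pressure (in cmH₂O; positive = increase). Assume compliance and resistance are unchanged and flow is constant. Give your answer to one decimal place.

Flow: 29 L/min ÷ 60 = 0.4833 L/s.
New flow: 43 L/min ÷ 60 = 0.7167 L/s.
PIP = Vt/C + R·V̇ + PEEP (constant-flow equation of motion).
Only the resistive term changes: ΔPIP = R × ΔV̇ = 8.3 × (0.7167 − 0.4833) = 8.3 × 0.2334 = 1.937 cmH2O.

1.9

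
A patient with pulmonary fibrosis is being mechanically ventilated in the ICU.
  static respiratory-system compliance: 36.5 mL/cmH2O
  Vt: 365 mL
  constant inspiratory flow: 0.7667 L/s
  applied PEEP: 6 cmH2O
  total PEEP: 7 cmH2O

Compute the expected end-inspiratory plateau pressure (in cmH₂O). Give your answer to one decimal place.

End-expiratory occlusion gives total PEEP = 7 cmH2O (intrinsic PEEP = 7 − 6 = 1). Use total PEEP for the elastic gradient.
Pplat = PEEPtotal + Vt / Cstat = 7 + 365 / 36.5 = 7 + 10.0 = 17.0 cmH2O.

17.0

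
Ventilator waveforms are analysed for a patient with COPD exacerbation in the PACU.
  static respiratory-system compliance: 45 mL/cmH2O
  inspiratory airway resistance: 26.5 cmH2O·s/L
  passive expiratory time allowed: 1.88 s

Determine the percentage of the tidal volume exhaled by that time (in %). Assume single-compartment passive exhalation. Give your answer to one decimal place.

79.3

τ = R × C = 26.5 × 45 mL/cmH2O = 26.5 × 0.045 L/cmH2O = 1.193 s.
Passive exhalation: V(t)/V₀ = e^(−t/τ) = e^(−1.88/1.193) = 0.2068.
Fraction exhaled = 1 − 0.2068 = 0.7932 → 79.32%.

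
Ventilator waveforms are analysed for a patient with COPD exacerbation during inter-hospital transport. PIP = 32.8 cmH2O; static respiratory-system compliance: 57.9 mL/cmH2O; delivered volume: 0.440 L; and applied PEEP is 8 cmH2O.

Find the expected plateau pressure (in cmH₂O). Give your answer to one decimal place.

15.6

Pplat = PEEP + Vt / Cstat = 8 + 440 / 57.9 = 8 + 7.599 = 15.599 cmH2O.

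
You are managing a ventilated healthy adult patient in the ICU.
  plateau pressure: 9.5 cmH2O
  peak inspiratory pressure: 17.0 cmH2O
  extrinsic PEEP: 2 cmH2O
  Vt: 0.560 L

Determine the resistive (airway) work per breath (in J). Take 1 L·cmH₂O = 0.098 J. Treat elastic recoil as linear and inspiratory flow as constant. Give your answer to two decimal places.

0.41

With constant inspiratory flow the resistive pressure is constant at PIP − Pplat = 17.0 − 9.5 = 7.5 cmH2O, so resistive work = 7.5 × 0.560 = 4.2 L·cmH2O.
× 0.098 J/(L·cmH2O) → 0.4116 J.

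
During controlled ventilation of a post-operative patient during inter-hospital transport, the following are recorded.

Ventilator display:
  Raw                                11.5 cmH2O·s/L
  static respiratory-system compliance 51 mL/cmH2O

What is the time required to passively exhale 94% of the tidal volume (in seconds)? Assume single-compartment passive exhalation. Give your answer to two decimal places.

τ = R × C = 11.5 × 51 mL/cmH2O = 11.5 × 0.051 L/cmH2O = 0.5865 s.
Exhaled fraction f = 1 − e^(−t/τ) → t = −τ·ln(1 − f) = −0.5865·ln(0.06) = 1.65 s.

1.65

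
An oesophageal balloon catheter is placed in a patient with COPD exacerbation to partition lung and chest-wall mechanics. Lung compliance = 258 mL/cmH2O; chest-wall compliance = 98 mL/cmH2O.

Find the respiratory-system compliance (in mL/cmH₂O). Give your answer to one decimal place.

Lung and chest wall are elastances in series: 1/Crs = 1/CL + 1/Ccw.
1/Crs = 1/258 + 1/98 = 0.01408.
Crs = 71.023 mL/cmH2O.

71.0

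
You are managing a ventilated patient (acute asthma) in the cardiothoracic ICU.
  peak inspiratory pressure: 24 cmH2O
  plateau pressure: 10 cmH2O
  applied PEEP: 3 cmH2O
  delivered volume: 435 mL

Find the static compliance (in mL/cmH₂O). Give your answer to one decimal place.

62.1

Cstat = Vt / (Pplat − PEEP) = 435 / (10 − 3) = 435 / 7.0 = 62.143 mL/cmH2O.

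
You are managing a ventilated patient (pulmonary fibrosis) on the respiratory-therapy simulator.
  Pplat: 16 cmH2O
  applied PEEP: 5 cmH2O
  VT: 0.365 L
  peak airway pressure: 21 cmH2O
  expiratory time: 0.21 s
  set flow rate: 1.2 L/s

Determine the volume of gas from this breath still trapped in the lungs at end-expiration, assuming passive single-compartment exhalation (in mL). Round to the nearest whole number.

R = (PIP − Pplat)/V̇ = (21 − 16) / 1.2 = 5.0/1.2 = 4.167 cmH2O·s/L.
C = Vt/(Pplat − PEEP) = 365.0 / (16 − 5) = 365.0/11.0 = 33.182 mL/cmH2O.
τ = R × C = 4.167 × 0.03318 L/cmH2O = 0.1383 s.
Fraction remaining = e^(−Te/τ) = e^(−0.21/0.1383) = 0.2191.
Trapped volume = 365.0 × 0.2191 = 79.972 mL.

80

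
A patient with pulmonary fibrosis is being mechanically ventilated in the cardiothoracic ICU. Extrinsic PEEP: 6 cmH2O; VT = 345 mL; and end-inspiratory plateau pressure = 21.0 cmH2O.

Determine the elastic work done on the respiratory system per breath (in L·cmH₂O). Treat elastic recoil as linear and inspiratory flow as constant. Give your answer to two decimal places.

Elastic work ≈ ½ × (Pplat − PEEP) × Vt = 0.5 × (21.0 − 6) × 0.345 L = 0.5 × 15.0 × 0.345 = 2.588 L·cmH2O.

2.59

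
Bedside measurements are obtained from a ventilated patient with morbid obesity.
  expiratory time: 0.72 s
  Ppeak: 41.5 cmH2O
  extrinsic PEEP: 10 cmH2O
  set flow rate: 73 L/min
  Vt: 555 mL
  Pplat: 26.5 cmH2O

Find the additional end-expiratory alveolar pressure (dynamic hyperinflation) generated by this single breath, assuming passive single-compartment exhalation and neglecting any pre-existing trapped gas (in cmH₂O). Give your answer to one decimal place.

Flow: 73 L/min ÷ 60 = 1.2167 L/s.
R = (PIP − Pplat)/V̇ = (41.5 − 26.5) / 1.2167 = 15.0/1.2167 = 12.328 cmH2O·s/L.
C = Vt/(Pplat − PEEP) = 555.0 / (26.5 − 10) = 555.0/16.5 = 33.636 mL/cmH2O.
τ = R × C = 12.328 × 0.03364 L/cmH2O = 0.4147 s.
Fraction remaining = e^(−Te/τ) = e^(−0.72/0.4147) = 0.1762; trapped volume = 555.0 × 0.1762 = 97.791 mL.
Additional alveolar pressure from trapping ≈ V_trapped / C = 97.791 / 33.636 = 2.907 cmH2O.

2.9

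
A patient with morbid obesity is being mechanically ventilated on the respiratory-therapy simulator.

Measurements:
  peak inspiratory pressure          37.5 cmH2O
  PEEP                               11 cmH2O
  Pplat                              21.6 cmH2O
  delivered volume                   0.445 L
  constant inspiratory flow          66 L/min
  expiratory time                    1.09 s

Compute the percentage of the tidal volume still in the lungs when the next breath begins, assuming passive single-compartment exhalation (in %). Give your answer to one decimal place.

Flow: 66 L/min ÷ 60 = 1.1 L/s.
R = (PIP − Pplat)/V̇ = (37.5 − 21.6) / 1.1 = 15.9/1.1 = 14.455 cmH2O·s/L.
C = Vt/(Pplat − PEEP) = 445.0 / (21.6 − 11) = 445.0/10.6 = 41.981 mL/cmH2O.
τ = R × C = 14.455 × 0.04198 L/cmH2O = 0.6068 s.
Fraction remaining at end-expiration = e^(−Te/τ) = e^(−1.09/0.6068) = 0.1659 → 16.59%.

16.6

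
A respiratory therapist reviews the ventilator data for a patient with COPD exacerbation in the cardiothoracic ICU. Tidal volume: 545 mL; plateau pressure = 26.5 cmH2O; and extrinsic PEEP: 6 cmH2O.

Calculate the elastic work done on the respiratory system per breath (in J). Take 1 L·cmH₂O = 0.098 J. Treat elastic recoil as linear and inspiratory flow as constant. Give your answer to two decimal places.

Elastic work ≈ ½ × (Pplat − PEEP) × Vt = 0.5 × (26.5 − 6) × 0.545 L = 0.5 × 20.5 × 0.545 = 5.586 L·cmH2O.
× 0.098 J/(L·cmH2O) → 0.5474 J.

0.55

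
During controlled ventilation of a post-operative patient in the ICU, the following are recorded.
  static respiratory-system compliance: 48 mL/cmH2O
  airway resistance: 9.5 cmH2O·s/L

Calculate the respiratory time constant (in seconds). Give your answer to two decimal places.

0.46

τ = R × C = 9.5 × 48 mL/cmH2O = 9.5 × 0.048 L/cmH2O = 0.456 s.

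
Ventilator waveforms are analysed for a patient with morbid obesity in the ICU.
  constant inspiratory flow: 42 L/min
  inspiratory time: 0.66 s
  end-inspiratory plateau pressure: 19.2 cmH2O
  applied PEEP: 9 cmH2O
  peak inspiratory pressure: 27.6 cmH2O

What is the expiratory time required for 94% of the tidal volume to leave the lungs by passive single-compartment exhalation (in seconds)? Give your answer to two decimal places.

Flow: 42 L/min ÷ 60 = 0.7 L/s.
Vt = flow × Ti = 0.7 L/s × 0.66 s × 1000 mL/L = 462.0 mL.
R = (PIP − Pplat)/V̇ = (27.6 − 19.2) / 0.7 = 8.4/0.7 = 12.0 cmH2O·s/L.
C = Vt/(Pplat − PEEP) = 462.0 / (19.2 − 9) = 462.0/10.2 = 45.294 mL/cmH2O.
τ = R × C = 12.0 × 0.04529 L/cmH2O = 0.5435 s.
t = −τ·ln(1 − 0.94) = −0.5435·ln(0.06) = 1.529 s.

1.53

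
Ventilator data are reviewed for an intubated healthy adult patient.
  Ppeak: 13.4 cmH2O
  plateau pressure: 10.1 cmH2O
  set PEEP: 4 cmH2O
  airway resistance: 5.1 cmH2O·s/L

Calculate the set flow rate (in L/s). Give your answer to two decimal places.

0.65

flow = (PIP − Pplat) / Raw = 3.3 / 5.1 = 0.6471 L/s.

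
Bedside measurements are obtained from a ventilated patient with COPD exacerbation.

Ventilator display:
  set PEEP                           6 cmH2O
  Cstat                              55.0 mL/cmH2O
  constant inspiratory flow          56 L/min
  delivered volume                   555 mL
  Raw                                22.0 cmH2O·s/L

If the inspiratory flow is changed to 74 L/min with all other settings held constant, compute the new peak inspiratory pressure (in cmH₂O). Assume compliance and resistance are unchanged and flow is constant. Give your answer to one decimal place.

43.2

Flow: 56 L/min ÷ 60 = 0.9333 L/s.
New flow: 74 L/min ÷ 60 = 1.2333 L/s.
PIP = Vt/C + R·V̇ + PEEP (constant-flow equation of motion).
Only the resistive term changes: ΔPIP = R × ΔV̇ = 22.0 × (1.2333 − 0.9333) = 22.0 × 0.3 = 6.6 cmH2O.
Original PIP = 555/55.0 + 22.0×0.9333 + 6 = 36.624 cmH2O; new PIP = 36.624 + (6.6) = 43.224 cmH2O.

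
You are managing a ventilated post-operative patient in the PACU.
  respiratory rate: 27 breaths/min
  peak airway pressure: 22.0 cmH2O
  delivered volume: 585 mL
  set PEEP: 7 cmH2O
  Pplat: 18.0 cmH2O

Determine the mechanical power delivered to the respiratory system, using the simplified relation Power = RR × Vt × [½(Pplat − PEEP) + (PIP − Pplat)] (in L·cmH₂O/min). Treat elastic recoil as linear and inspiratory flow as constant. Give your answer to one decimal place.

Per-breath work = Vt × [½(Pplat−PEEP) + (PIP−Pplat)] = 0.585 × [0.5×11.0 + 4.0] = 0.585 × 9.5 = 5.558 L·cmH2O.
Power = 27 × 5.558 = 150.07 L·cmH2O/min.

150.1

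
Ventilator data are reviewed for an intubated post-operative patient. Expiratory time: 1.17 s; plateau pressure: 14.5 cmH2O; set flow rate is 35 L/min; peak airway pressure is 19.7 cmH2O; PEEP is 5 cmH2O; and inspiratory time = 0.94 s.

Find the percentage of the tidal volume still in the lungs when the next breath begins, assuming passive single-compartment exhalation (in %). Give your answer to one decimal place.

Flow: 35 L/min ÷ 60 = 0.5833 L/s.
Vt = flow × Ti = 0.5833 L/s × 0.94 s × 1000 mL/L = 548.3 mL.
R = (PIP − Pplat)/V̇ = (19.7 − 14.5) / 0.5833 = 5.2/0.5833 = 8.915 cmH2O·s/L.
C = Vt/(Pplat − PEEP) = 548.3 / (14.5 − 5) = 548.3/9.5 = 57.716 mL/cmH2O.
τ = R × C = 8.915 × 0.05772 L/cmH2O = 0.5146 s.
Fraction remaining at end-expiration = e^(−Te/τ) = e^(−1.17/0.5146) = 0.1029 → 10.29%.

10.3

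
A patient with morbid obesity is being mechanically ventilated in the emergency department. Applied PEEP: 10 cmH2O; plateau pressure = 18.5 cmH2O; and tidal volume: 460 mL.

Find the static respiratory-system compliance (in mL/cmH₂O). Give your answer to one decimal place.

Cstat = Vt / (Pplat − PEEP) = 460 / (18.5 − 10) = 460 / 8.5 = 54.118 mL/cmH2O.

54.1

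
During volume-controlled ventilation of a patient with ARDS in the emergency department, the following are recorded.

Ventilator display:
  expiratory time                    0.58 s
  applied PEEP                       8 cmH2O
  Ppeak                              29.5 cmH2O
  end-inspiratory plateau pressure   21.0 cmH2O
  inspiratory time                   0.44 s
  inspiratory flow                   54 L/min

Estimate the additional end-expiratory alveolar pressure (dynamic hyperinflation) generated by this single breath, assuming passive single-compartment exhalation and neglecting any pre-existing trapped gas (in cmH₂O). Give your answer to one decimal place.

1.7

Flow: 54 L/min ÷ 60 = 0.9 L/s.
Vt = flow × Ti = 0.9 L/s × 0.44 s × 1000 mL/L = 396.0 mL.
R = (PIP − Pplat)/V̇ = (29.5 − 21.0) / 0.9 = 8.5/0.9 = 9.444 cmH2O·s/L.
C = Vt/(Pplat − PEEP) = 396.0 / (21.0 − 8) = 396.0/13.0 = 30.462 mL/cmH2O.
τ = R × C = 9.444 × 0.03046 L/cmH2O = 0.2877 s.
Fraction remaining = e^(−Te/τ) = e^(−0.58/0.2877) = 0.1332; trapped volume = 396.0 × 0.1332 = 52.747 mL.
Additional alveolar pressure from trapping ≈ V_trapped / C = 52.747 / 30.462 = 1.732 cmH2O.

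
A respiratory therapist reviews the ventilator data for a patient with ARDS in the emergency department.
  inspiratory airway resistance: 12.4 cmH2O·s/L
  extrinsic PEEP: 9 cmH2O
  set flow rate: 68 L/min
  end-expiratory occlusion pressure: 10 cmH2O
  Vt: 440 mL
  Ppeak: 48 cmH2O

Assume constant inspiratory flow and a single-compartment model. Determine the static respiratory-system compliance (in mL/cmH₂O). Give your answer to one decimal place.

Flow: 68 L/min ÷ 60 = 1.1333 L/s.
Total PEEP = 10 cmH2O (set 9 + intrinsic 1); this is the baseline alveolar pressure.
Equation of motion (constant flow): PIP = Vt/C + R·V̇ + PEEP.
Vt/C = PIP − R·V̇ − PEEP = 48 − 12.4×1.1333 − 10 = 48 − 14.053 − 10 = 23.947 cmH2O.
C = Vt / 23.947 = 440 / 23.947 = 18.374 mL/cmH2O.

18.4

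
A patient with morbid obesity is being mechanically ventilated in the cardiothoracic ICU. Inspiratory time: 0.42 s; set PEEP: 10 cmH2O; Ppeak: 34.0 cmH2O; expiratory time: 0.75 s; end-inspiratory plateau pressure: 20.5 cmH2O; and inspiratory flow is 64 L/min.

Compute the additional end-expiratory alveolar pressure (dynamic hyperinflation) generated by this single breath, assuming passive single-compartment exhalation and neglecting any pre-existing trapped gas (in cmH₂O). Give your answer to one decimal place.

Flow: 64 L/min ÷ 60 = 1.0667 L/s.
Vt = flow × Ti = 1.0667 L/s × 0.42 s × 1000 mL/L = 448.01 mL.
R = (PIP − Pplat)/V̇ = (34.0 − 20.5) / 1.0667 = 13.5/1.0667 = 12.656 cmH2O·s/L.
C = Vt/(Pplat − PEEP) = 448.01 / (20.5 − 10) = 448.01/10.5 = 42.668 mL/cmH2O.
τ = R × C = 12.656 × 0.04267 L/cmH2O = 0.54 s.
Fraction remaining = e^(−Te/τ) = e^(−0.75/0.54) = 0.2494; trapped volume = 448.01 × 0.2494 = 111.73 mL.
Additional alveolar pressure from trapping ≈ V_trapped / C = 111.73 / 42.668 = 2.619 cmH2O.

2.6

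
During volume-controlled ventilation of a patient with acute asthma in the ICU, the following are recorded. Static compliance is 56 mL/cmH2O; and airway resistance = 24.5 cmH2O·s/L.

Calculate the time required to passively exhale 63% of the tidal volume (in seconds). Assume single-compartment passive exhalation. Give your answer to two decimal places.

τ = R × C = 24.5 × 56 mL/cmH2O = 24.5 × 0.056 L/cmH2O = 1.372 s.
Exhaled fraction f = 1 − e^(−t/τ) → t = −τ·ln(1 − f) = −1.372·ln(0.37) = 1.364 s.

1.36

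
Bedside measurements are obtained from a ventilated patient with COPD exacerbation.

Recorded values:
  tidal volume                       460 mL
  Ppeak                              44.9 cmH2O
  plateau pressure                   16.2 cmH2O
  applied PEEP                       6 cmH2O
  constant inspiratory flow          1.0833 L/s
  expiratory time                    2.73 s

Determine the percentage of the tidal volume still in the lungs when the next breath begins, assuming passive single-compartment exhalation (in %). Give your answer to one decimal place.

R = (PIP − Pplat)/V̇ = (44.9 − 16.2) / 1.0833 = 28.7/1.0833 = 26.493 cmH2O·s/L.
C = Vt/(Pplat − PEEP) = 460.0 / (16.2 − 6) = 460.0/10.2 = 45.098 mL/cmH2O.
τ = R × C = 26.493 × 0.0451 L/cmH2O = 1.195 s.
Fraction remaining at end-expiration = e^(−Te/τ) = e^(−2.73/1.195) = 0.1018 → 10.18%.

10.2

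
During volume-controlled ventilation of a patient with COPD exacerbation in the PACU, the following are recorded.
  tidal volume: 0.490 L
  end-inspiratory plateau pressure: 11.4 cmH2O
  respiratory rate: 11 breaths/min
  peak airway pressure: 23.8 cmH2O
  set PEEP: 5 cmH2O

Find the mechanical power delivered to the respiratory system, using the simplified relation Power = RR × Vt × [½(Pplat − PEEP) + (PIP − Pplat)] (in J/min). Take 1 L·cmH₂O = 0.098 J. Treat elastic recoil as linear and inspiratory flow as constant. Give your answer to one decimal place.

8.2

Per-breath work = Vt × [½(Pplat−PEEP) + (PIP−Pplat)] = 0.490 × [0.5×6.4 + 12.4] = 0.490 × 15.6 = 7.644 L·cmH2O.
Power = 11 × 7.644 = 84.084 L·cmH2O/min.
× 0.098 J/(L·cmH2O) → 8.24 J/min.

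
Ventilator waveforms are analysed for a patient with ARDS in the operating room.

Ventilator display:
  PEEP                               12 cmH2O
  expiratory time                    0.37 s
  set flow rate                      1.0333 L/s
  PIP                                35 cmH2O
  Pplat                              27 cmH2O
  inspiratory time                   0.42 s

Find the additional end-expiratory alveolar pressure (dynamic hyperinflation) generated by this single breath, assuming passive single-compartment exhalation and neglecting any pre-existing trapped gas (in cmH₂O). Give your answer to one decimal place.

Vt = flow × Ti = 1.0333 L/s × 0.42 s × 1000 mL/L = 433.99 mL.
R = (PIP − Pplat)/V̇ = (35 − 27) / 1.0333 = 8.0/1.0333 = 7.742 cmH2O·s/L.
C = Vt/(Pplat − PEEP) = 433.99 / (27 − 12) = 433.99/15.0 = 28.933 mL/cmH2O.
τ = R × C = 7.742 × 0.02893 L/cmH2O = 0.224 s.
Fraction remaining = e^(−Te/τ) = e^(−0.37/0.224) = 0.1917; trapped volume = 433.99 × 0.1917 = 83.196 mL.
Additional alveolar pressure from trapping ≈ V_trapped / C = 83.196 / 28.933 = 2.875 cmH2O.

2.9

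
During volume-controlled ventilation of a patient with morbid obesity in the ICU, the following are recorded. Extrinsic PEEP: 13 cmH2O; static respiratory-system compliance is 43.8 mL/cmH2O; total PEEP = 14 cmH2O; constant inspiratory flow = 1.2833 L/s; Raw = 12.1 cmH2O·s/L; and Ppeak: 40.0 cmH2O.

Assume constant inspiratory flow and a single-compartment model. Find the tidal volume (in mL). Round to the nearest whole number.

459

Total PEEP = 14 cmH2O (set 13 + intrinsic 1); this is the baseline alveolar pressure.
Equation of motion (constant flow): PIP = Vt/C + R·V̇ + PEEP.
Vt/C = PIP − R·V̇ − PEEP = 40.0 − 15.528 − 14 = 10.472 cmH2O.
Vt = C × 10.472 = 43.8 × 10.472 = 458.67 mL.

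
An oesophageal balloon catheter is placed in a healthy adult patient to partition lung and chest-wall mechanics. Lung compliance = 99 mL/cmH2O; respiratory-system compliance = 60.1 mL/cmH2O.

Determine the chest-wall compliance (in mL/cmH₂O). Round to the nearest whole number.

153

1/Ccw = 1/Crs − 1/CL.
1/Ccw = 1/60.1 − 1/99 = 0.006538.
Ccw = 152.95 mL/cmH2O.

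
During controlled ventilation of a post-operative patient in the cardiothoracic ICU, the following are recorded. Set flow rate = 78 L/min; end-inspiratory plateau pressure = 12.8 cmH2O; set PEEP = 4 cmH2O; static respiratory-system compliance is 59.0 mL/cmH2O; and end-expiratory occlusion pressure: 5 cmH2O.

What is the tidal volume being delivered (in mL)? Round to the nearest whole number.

End-expiratory occlusion gives total PEEP = 5 cmH2O (intrinsic PEEP = 5 − 4 = 1). Use total PEEP for the elastic gradient.
Vt = Cstat × (Pplat − PEEPtotal) = 59.0 × (12.8 − 5) = 59.0 × 7.8 = 460.2 mL.

460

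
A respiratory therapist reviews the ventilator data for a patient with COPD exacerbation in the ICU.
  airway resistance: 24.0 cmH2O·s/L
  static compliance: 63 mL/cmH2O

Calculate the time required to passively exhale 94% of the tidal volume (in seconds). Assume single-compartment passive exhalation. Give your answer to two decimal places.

τ = R × C = 24.0 × 63 mL/cmH2O = 24.0 × 0.063 L/cmH2O = 1.512 s.
Exhaled fraction f = 1 − e^(−t/τ) → t = −τ·ln(1 − f) = −1.512·ln(0.06) = 4.254 s.

4.25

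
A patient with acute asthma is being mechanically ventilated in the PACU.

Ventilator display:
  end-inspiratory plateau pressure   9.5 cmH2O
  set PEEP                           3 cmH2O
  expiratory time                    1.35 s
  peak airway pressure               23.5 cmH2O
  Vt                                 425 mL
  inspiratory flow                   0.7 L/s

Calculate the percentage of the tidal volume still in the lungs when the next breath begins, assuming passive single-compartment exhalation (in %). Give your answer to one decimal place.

R = (PIP − Pplat)/V̇ = (23.5 − 9.5) / 0.7 = 14.0/0.7 = 20.0 cmH2O·s/L.
C = Vt/(Pplat − PEEP) = 425.0 / (9.5 − 3) = 425.0/6.5 = 65.385 mL/cmH2O.
τ = R × C = 20.0 × 0.06539 L/cmH2O = 1.308 s.
Fraction remaining at end-expiration = e^(−Te/τ) = e^(−1.35/1.308) = 0.3563 → 35.63%.

35.6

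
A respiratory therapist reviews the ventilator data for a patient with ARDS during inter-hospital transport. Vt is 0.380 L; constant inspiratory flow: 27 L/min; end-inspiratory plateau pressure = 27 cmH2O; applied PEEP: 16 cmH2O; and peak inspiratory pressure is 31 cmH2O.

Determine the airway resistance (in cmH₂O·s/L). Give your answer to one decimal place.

Flow: 27 L/min ÷ 60 = 0.45 L/s.
Raw = (PIP − Pplat) / flow = (31 − 27) / 0.45 = 4.0 / 0.45 = 8.889 cmH2O·s/L.

8.9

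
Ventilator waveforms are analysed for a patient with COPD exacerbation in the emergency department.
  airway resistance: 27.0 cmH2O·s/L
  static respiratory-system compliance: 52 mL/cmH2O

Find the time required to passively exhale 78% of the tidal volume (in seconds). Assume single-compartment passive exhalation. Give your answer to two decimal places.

τ = R × C = 27.0 × 52 mL/cmH2O = 27.0 × 0.052 L/cmH2O = 1.404 s.
Exhaled fraction f = 1 − e^(−t/τ) → t = −τ·ln(1 − f) = −1.404·ln(0.22) = 2.126 s.

2.13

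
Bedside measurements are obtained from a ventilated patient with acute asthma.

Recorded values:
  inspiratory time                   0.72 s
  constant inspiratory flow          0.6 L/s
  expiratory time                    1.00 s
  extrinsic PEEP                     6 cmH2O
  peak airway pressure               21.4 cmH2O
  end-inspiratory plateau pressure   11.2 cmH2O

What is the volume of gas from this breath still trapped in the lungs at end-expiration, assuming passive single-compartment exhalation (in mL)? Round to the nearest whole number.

213

Vt = flow × Ti = 0.6 L/s × 0.72 s × 1000 mL/L = 432.0 mL.
R = (PIP − Pplat)/V̇ = (21.4 − 11.2) / 0.6 = 10.2/0.6 = 17.0 cmH2O·s/L.
C = Vt/(Pplat − PEEP) = 432.0 / (11.2 − 6) = 432.0/5.2 = 83.077 mL/cmH2O.
τ = R × C = 17.0 × 0.08308 L/cmH2O = 1.412 s.
Fraction remaining = e^(−Te/τ) = e^(−1.00/1.412) = 0.4925.
Trapped volume = 432.0 × 0.4925 = 212.76 mL.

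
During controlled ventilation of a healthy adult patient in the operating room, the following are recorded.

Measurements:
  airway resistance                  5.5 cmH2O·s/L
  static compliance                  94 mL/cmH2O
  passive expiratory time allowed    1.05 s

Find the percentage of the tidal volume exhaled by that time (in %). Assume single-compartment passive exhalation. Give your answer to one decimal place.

τ = R × C = 5.5 × 94 mL/cmH2O = 5.5 × 0.094 L/cmH2O = 0.517 s.
Passive exhalation: V(t)/V₀ = e^(−t/τ) = e^(−1.05/0.517) = 0.1312.
Fraction exhaled = 1 − 0.1312 = 0.8688 → 86.88%.

86.9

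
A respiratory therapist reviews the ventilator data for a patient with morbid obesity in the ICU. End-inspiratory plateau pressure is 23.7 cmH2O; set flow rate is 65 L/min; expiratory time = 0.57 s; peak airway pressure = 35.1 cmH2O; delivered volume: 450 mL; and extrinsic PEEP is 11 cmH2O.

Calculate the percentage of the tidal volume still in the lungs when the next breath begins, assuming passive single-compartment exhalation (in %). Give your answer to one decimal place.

Flow: 65 L/min ÷ 60 = 1.0833 L/s.
R = (PIP − Pplat)/V̇ = (35.1 − 23.7) / 1.0833 = 11.4/1.0833 = 10.523 cmH2O·s/L.
C = Vt/(Pplat − PEEP) = 450.0 / (23.7 − 11) = 450.0/12.7 = 35.433 mL/cmH2O.
τ = R × C = 10.523 × 0.03543 L/cmH2O = 0.3728 s.
Fraction remaining at end-expiration = e^(−Te/τ) = e^(−0.57/0.3728) = 0.2168 → 21.68%.

21.7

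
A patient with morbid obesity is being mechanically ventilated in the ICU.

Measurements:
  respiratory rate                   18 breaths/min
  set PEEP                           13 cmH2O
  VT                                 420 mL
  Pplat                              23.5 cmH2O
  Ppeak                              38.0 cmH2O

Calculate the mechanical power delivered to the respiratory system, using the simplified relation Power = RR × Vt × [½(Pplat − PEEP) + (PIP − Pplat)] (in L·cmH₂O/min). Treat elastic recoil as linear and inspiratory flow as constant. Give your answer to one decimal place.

149.3

Per-breath work = Vt × [½(Pplat−PEEP) + (PIP−Pplat)] = 0.420 × [0.5×10.5 + 14.5] = 0.420 × 19.75 = 8.295 L·cmH2O.
Power = 18 × 8.295 = 149.31 L·cmH2O/min.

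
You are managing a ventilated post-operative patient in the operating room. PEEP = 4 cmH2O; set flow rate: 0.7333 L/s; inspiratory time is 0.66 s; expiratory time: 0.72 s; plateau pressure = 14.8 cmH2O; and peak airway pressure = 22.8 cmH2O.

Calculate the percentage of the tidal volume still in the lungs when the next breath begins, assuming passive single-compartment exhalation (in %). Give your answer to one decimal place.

Vt = flow × Ti = 0.7333 L/s × 0.66 s × 1000 mL/L = 483.98 mL.
R = (PIP − Pplat)/V̇ = (22.8 − 14.8) / 0.7333 = 8.0/0.7333 = 10.91 cmH2O·s/L.
C = Vt/(Pplat − PEEP) = 483.98 / (14.8 − 4) = 483.98/10.8 = 44.813 mL/cmH2O.
τ = R × C = 10.91 × 0.04481 L/cmH2O = 0.4889 s.
Fraction remaining at end-expiration = e^(−Te/τ) = e^(−0.72/0.4889) = 0.2293 → 22.93%.

22.9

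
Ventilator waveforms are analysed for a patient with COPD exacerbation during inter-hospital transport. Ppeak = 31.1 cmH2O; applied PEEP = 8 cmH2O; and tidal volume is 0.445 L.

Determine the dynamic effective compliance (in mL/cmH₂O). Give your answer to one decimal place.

Dynamic compliance = Vt / (PIP − PEEP) = 445 / (31.1 − 8) = 445 / 23.1 = 19.264 mL/cmH2O.

19.3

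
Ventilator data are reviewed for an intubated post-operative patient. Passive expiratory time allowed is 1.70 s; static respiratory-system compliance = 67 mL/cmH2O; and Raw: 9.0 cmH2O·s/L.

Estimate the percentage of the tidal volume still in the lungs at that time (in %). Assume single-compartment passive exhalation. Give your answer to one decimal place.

6.0

τ = R × C = 9.0 × 67 mL/cmH2O = 9.0 × 0.067 L/cmH2O = 0.603 s.
Passive exhalation: V(t)/V₀ = e^(−t/τ) = e^(−1.70/0.603) = 0.05965.
Fraction remaining = 0.05965 → 5.965%.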